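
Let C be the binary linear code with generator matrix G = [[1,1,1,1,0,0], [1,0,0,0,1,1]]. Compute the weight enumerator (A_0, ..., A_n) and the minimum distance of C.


Weight distribution: A_0 = 1, A_3 = 1, A_4 = 1, A_5 = 1. Minimum distance d = 3.

Enumerate all 2^2 = 4 messages m ∈ F_2^2.
For each, compute codeword c = mG in F_2^6, then tally its weight.
  m = 00 → c = 000000, weight = 0.
  m = 10 → c = 111100, weight = 4.
  m = 01 → c = 100011, weight = 3.
  m = 11 → c = 011111, weight = 5.
Tally weights:
  weight 0: 1 codewords.
  weight 3: 1 codewords.
  weight 4: 1 codewords.
  weight 5: 1 codewords.
Minimum distance d = smallest w > 0 with A_w > 0 = 3.
Sanity: Σ A_w = 4 = 2^2 = 4 ✓.


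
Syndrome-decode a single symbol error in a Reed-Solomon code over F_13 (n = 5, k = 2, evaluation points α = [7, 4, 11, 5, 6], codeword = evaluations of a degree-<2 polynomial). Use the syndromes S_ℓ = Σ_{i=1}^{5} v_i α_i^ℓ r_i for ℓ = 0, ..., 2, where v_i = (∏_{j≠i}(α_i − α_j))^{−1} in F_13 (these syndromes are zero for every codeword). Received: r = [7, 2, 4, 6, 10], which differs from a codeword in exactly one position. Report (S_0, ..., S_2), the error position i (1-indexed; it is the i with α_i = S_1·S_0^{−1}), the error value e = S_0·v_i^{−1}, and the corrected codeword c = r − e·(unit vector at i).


S = (3, 8, 4), error at position 1, error magnitude e = 6, c = [1, 2, 4, 6, 10].

Step 1: column multipliers v_i = (∏_{j≠i}(α_i − α_j))^{−1} mod 13.
  i = 1 (α = 7): (7−4)(7−11)(7−5)(7−6) = 3·(−4)·2·1 = −24 ≡ 2, so v_1 = 2^{−1} = 7 (mod 13).
  i = 2 (α = 4): (4−7)(4−11)(4−5)(4−6) = (−3)·(−7)·(−1)·(−2) = 42 ≡ 3, so v_2 = 3^{−1} = 9 (mod 13).
  i = 3 (α = 11): (11−7)(11−4)(11−5)(11−6) = 4·7·6·5 = 840 ≡ 8, so v_3 = 8^{−1} = 5 (mod 13).
  i = 4 (α = 5): (5−7)(5−4)(5−11)(5−6) = (−2)·1·(−6)·(−1) = −12 ≡ 1, so v_4 = 1^{−1} = 1 (mod 13).
  i = 5 (α = 6): (6−7)(6−4)(6−11)(6−5) = (−1)·2·(−5)·1 = 10 ≡ 10, so v_5 = 10^{−1} = 4 (mod 13).
  v = [7, 9, 5, 1, 4].
Step 2: syndromes of r = [7, 2, 4, 6, 10] (all sums mod 13).
  S_0 = Σ v_i r_i = 7·7 + 9·2 + 5·4 + 1·6 + 4·10 = 133 ≡ 3.
  S_1 = Σ v_i α_i r_i = 7·7·7 + 9·4·2 + 5·11·4 + 1·5·6 + 4·6·10 = 905 ≡ 8.
  α_i^2 mod 13 = [10, 3, 4, 12, 10].
  S_2 = Σ v_i α_i^2 r_i = 7·10·7 + 9·3·2 + 5·4·4 + 1·12·6 + 4·10·10 = 1096 ≡ 4.
  S = (3, 8, 4) ≠ 0, so r is not a codeword (an error is present).
Step 3: locate the error. For a single error e at position i, S_ℓ = v_i·e·α_i^ℓ, so α_err = S_1/S_0.
  S_0^{−1} = 3^{−1} = 9 (mod 13), so α_err = 8·9 = 72 ≡ 7 = α_1. Error position i = 1.
  Consistency check: S_2/S_1 = 4·5 = 20 ≡ 7 = α_err ✓ (single-error assumption holds).
Step 4: error magnitude e = S_0/v_1 = S_0·∏_{j≠1}(α_1 − α_j) = 3·2 = 6 ≡ 6 (mod 13).
Step 5: correct position 1: c_1 = r_1 − e = 7 − 6 ≡ 1 (mod 13). Hence c = [1, 2, 4, 6, 10].
  Check: interpolating c through the α_i gives m(x) = 12 + 4·x (degree < 2) with m(α_i) = c_i for every i, so c is indeed a codeword.


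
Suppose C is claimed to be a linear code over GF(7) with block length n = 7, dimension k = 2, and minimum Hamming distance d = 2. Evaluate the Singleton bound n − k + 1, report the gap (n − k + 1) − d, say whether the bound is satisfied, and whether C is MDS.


Singleton RHS = n − k + 1 = 6, slack = 4, bound satisfied, not MDS.

Singleton bound: d ≤ n − k + 1.
Here n = 7, k = 2, so n − k + 1 = 6.
Given d = 2, check d ≤ 6: YES.
Slack = (n − k + 1) − d = 4.
The code is NOT MDS (slack = 4 > 0).
Description: the claimed parameters are [7, 2, 2]_7; such a code would be non-MDS.


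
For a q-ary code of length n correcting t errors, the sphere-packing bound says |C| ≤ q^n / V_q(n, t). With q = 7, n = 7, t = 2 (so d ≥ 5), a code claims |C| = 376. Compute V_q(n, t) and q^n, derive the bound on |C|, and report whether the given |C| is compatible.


V_q(n, t) = 799, q^n = 823543, Hamming bound = 1030, |C| = 376 ≤ bound (satisfied).

Step 1: Compute V_q(n, t) = Σ_{j=0}^2 C(n, j) (q−1)^j.
  j = 0: C(7,0)·(6)^0 = 1·1 = 1.
  j = 1: C(7,1)·(6)^1 = 7·6 = 42.
  j = 2: C(7,2)·(6)^2 = 21·36 = 756.
  V_q(n, t) = 1 + 42 + 756 = 799.
Step 2: q^n = 7^7 = 823543.
Step 3: Hamming bound ⌊q^n / V_q(n,t)⌋ = ⌊823543/799⌋ = 1030.
Step 4: Compare |C| = 376 to 1030: satisfied.
The claimed |C| lies below the Hamming bound.


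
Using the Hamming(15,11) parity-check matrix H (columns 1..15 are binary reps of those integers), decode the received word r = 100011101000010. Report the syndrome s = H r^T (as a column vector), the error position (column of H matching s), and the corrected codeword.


s = (0, 0, 1, 0)^T, error position = 2, corrected codeword c = 110011101000010

Compute s = H r^T mod 2 one row at a time:
  s_1 = 0 + 1 + 0 + 0 + 0 + 0 + 1 + 0 = 2 ≡ 0 (mod 2).
  s_2 = 0 + 1 + 1 + 1 + 0 + 0 + 1 + 0 = 4 ≡ 0 (mod 2).
  s_3 = 0 + 0 + 1 + 1 + 0 + 0 + 1 + 0 = 3 ≡ 1 (mod 2).
  s_4 = 1 + 0 + 1 + 1 + 1 + 0 + 0 + 0 = 4 ≡ 0 (mod 2).
s = (0, 0, 1, 0)^T — this equals column 2 of H (binary 0010), so error is at position 2.
Correct: flip bit 2 of r = 100011101000010 to get c = 110011101000010.


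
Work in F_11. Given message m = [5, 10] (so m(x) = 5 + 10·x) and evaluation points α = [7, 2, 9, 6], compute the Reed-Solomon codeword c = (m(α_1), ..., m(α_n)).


c = [9, 3, 7, 10]

Message polynomial: m(x) = 5 + 10·x (mod 11).
For each evaluation point α_i, compute m(α_i) mod 11:
  α_1 = 7: Horner steps 10 → 9, so m(7) = 9.
  α_2 = 2: Horner steps 10 → 3, so m(2) = 3.
  α_3 = 9: Horner steps 10 → 7, so m(9) = 7.
  α_4 = 6: Horner steps 10 → 10, so m(6) = 10.
Codeword c = [9, 3, 7, 10] ∈ F_11^4.


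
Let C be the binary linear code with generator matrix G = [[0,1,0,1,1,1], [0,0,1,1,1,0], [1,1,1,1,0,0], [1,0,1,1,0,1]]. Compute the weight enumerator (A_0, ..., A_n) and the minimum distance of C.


Weight distribution: A_0 = 1, A_1 = 1, A_2 = 2, A_3 = 6, A_4 = 5, A_5 = 1. Minimum distance d = 1.

Enumerate all 2^4 = 16 messages m ∈ F_2^4.
For each, compute codeword c = mG in F_2^6, then tally its weight.
  m = 0000 → c = 000000, weight = 0.
  m = 1000 → c = 010111, weight = 4.
  m = 0100 → c = 001110, weight = 3.
  m = 1100 → c = 011001, weight = 3.
  m = 0010 → c = 111100, weight = 4.
  m = 1010 → c = 101011, weight = 4.
  m = 0110 → c = 110010, weight = 3.
  m = 1110 → c = 100101, weight = 3.
  m = 0001 → c = 101101, weight = 4.
  m = 1001 → c = 111010, weight = 4.
  m = 0101 → c = 100011, weight = 3.
  m = 1101 → c = 110100, weight = 3.
  m = 0011 → c = 010001, weight = 2.
  m = 1011 → c = 000110, weight = 2.
  m = 0111 → c = 011111, weight = 5.
  m = 1111 → c = 001000, weight = 1.
Tally weights:
  weight 0: 1 codewords.
  weight 1: 1 codewords.
  weight 2: 2 codewords.
  weight 3: 6 codewords.
  weight 4: 5 codewords.
  weight 5: 1 codewords.
Minimum distance d = smallest w > 0 with A_w > 0 = 1.
Sanity: Σ A_w = 16 = 2^4 = 16 ✓.


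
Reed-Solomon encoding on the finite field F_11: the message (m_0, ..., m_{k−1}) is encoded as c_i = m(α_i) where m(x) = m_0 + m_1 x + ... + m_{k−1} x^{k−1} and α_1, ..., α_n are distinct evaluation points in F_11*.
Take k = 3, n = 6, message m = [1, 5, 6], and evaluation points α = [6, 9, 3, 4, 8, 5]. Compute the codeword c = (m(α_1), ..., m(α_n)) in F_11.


c = [5, 4, 4, 7, 7, 0]

Message polynomial: m(x) = 1 + 5·x + 6·x^2 (mod 11).
For each evaluation point α_i, compute m(α_i) mod 11:
  α_1 = 6: Horner steps 6 → 8 → 5, so m(6) = 5.
  α_2 = 9: Horner steps 6 → 4 → 4, so m(9) = 4.
  α_3 = 3: Horner steps 6 → 1 → 4, so m(3) = 4.
  α_4 = 4: Horner steps 6 → 7 → 7, so m(4) = 7.
  α_5 = 8: Horner steps 6 → 9 → 7, so m(8) = 7.
  α_6 = 5: Horner steps 6 → 2 → 0, so m(5) = 0.
Codeword c = [5, 4, 4, 7, 7, 0] ∈ F_11^6.


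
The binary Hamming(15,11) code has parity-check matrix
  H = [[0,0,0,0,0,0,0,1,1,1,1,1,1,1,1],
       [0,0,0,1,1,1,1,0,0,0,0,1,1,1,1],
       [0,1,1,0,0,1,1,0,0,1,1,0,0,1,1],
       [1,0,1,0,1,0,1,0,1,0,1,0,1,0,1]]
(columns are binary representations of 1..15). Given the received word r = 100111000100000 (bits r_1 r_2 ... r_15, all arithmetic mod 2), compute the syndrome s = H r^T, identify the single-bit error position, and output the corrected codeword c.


s = (1, 1, 0, 0)^T, error position = 12, corrected codeword c = 100111000101000

Compute s = H r^T mod 2 one row at a time:
  s_1 = 0 + 0 + 1 + 0 + 0 + 0 + 0 + 0 = 1 ≡ 1 (mod 2).
  s_2 = 1 + 1 + 1 + 0 + 0 + 0 + 0 + 0 = 3 ≡ 1 (mod 2).
  s_3 = 0 + 0 + 1 + 0 + 1 + 0 + 0 + 0 = 2 ≡ 0 (mod 2).
  s_4 = 1 + 0 + 1 + 0 + 0 + 0 + 0 + 0 = 2 ≡ 0 (mod 2).
s = (1, 1, 0, 0)^T — this equals column 12 of H (binary 1100), so error is at position 12.
Correct: flip bit 12 of r = 100111000100000 to get c = 100111000101000.


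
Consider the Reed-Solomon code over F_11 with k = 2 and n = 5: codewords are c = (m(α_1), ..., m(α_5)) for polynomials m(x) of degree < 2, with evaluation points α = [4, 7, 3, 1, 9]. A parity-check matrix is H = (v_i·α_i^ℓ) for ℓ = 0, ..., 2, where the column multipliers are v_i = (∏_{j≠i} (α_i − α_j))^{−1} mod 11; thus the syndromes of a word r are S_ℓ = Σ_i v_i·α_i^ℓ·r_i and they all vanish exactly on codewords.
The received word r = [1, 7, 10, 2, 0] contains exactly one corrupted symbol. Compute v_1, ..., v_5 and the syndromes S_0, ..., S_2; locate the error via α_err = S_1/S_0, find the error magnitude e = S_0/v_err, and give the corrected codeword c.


S = (9, 9, 9), error at position 4, error magnitude e = 7, c = [1, 7, 10, 6, 0].

Step 1: column multipliers v_i = (∏_{j≠i}(α_i − α_j))^{−1} mod 11.
  i = 1 (α = 4): (4−7)(4−3)(4−1)(4−9) = (−3)·1·3·(−5) = 45 ≡ 1, so v_1 = 1^{−1} = 1 (mod 11).
  i = 2 (α = 7): (7−4)(7−3)(7−1)(7−9) = 3·4·6·(−2) = −144 ≡ 10, so v_2 = 10^{−1} = 10 (mod 11).
  i = 3 (α = 3): (3−4)(3−7)(3−1)(3−9) = (−1)·(−4)·2·(−6) = −48 ≡ 7, so v_3 = 7^{−1} = 8 (mod 11).
  i = 4 (α = 1): (1−4)(1−7)(1−3)(1−9) = (−3)·(−6)·(−2)·(−8) = 288 ≡ 2, so v_4 = 2^{−1} = 6 (mod 11).
  i = 5 (α = 9): (9−4)(9−7)(9−3)(9−1) = 5·2·6·8 = 480 ≡ 7, so v_5 = 7^{−1} = 8 (mod 11).
  v = [1, 10, 8, 6, 8].
Step 2: syndromes of r = [1, 7, 10, 2, 0] (all sums mod 11).
  S_0 = Σ v_i r_i = 1·1 + 10·7 + 8·10 + 6·2 + 8·0 = 163 ≡ 9.
  S_1 = Σ v_i α_i r_i = 1·4·1 + 10·7·7 + 8·3·10 + 6·1·2 + 8·9·0 = 746 ≡ 9.
  α_i^2 mod 11 = [5, 5, 9, 1, 4].
  S_2 = Σ v_i α_i^2 r_i = 1·5·1 + 10·5·7 + 8·9·10 + 6·1·2 + 8·4·0 = 1087 ≡ 9.
  S = (9, 9, 9) ≠ 0, so r is not a codeword (an error is present).
Step 3: locate the error. For a single error e at position i, S_ℓ = v_i·e·α_i^ℓ, so α_err = S_1/S_0.
  S_0^{−1} = 9^{−1} = 5 (mod 11), so α_err = 9·5 = 45 ≡ 1 = α_4. Error position i = 4.
  Consistency check: S_2/S_1 = 9·5 = 45 ≡ 1 = α_err ✓ (single-error assumption holds).
Step 4: error magnitude e = S_0/v_4 = S_0·∏_{j≠4}(α_4 − α_j) = 9·2 = 18 ≡ 7 (mod 11).
Step 5: correct position 4: c_4 = r_4 − e = 2 − 7 ≡ 6 (mod 11). Hence c = [1, 7, 10, 6, 0].
  Check: interpolating c through the α_i gives m(x) = 4 + 2·x (degree < 2) with m(α_i) = c_i for every i, so c is indeed a codeword.


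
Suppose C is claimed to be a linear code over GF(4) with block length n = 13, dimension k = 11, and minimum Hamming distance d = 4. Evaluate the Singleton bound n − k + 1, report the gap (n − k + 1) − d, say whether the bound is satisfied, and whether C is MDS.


Singleton RHS = n − k + 1 = 3, slack = -1, bound violated (no such code; not MDS).

Singleton bound: d ≤ n − k + 1.
Here n = 13, k = 11, so n − k + 1 = 3.
Given d = 4, check d ≤ 3: NO.
Slack = (n − k + 1) − d = -1.
The slack is negative: d = 4 exceeds n − k + 1 = 3 by 1, so the Singleton bound is violated and no linear [13, 11, 4]_4 code can exist. In particular it is not MDS (MDS requires d = n − k + 1 exactly).
Description: the claimed parameters are [13, 11, 4]_4; such a code would be impossible (violates the Singleton bound).


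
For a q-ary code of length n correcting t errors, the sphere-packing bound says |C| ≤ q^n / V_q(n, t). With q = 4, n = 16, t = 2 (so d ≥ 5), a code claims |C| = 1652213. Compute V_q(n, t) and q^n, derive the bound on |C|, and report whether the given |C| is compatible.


V_q(n, t) = 1129, q^n = 4294967296, Hamming bound = 3804222, |C| = 1652213 ≤ bound (satisfied).

Step 1: Compute V_q(n, t) = Σ_{j=0}^2 C(n, j) (q−1)^j.
  j = 0: C(16,0)·(3)^0 = 1·1 = 1.
  j = 1: C(16,1)·(3)^1 = 16·3 = 48.
  j = 2: C(16,2)·(3)^2 = 120·9 = 1080.
  V_q(n, t) = 1 + 48 + 1080 = 1129.
Step 2: q^n = 4^16 = 4294967296.
Step 3: Hamming bound ⌊q^n / V_q(n,t)⌋ = ⌊4294967296/1129⌋ = 3804222.
Step 4: Compare |C| = 1652213 to 3804222: satisfied.
The claimed |C| lies below the Hamming bound.


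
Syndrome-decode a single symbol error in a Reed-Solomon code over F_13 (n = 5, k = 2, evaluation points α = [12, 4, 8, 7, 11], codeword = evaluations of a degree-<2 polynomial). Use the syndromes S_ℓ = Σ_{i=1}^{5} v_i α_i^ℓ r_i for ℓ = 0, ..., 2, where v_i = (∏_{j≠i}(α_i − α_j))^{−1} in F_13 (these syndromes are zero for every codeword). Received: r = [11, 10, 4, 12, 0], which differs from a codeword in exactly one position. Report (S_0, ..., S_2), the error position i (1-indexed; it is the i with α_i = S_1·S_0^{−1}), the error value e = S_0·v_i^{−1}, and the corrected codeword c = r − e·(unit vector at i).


S = (1, 11, 4), error at position 5, error magnitude e = 7, c = [11, 10, 4, 12, 6].

Step 1: column multipliers v_i = (∏_{j≠i}(α_i − α_j))^{−1} mod 13.
  i = 1 (α = 12): (12−4)(12−8)(12−7)(12−11) = 8·4·5·1 = 160 ≡ 4, so v_1 = 4^{−1} = 10 (mod 13).
  i = 2 (α = 4): (4−12)(4−8)(4−7)(4−11) = (−8)·(−4)·(−3)·(−7) = 672 ≡ 9, so v_2 = 9^{−1} = 3 (mod 13).
  i = 3 (α = 8): (8−12)(8−4)(8−7)(8−11) = (−4)·4·1·(−3) = 48 ≡ 9, so v_3 = 9^{−1} = 3 (mod 13).
  i = 4 (α = 7): (7−12)(7−4)(7−8)(7−11) = (−5)·3·(−1)·(−4) = −60 ≡ 5, so v_4 = 5^{−1} = 8 (mod 13).
  i = 5 (α = 11): (11−12)(11−4)(11−8)(11−7) = (−1)·7·3·4 = −84 ≡ 7, so v_5 = 7^{−1} = 2 (mod 13).
  v = [10, 3, 3, 8, 2].
Step 2: syndromes of r = [11, 10, 4, 12, 0] (all sums mod 13).
  S_0 = Σ v_i r_i = 10·11 + 3·10 + 3·4 + 8·12 + 2·0 = 248 ≡ 1.
  S_1 = Σ v_i α_i r_i = 10·12·11 + 3·4·10 + 3·8·4 + 8·7·12 + 2·11·0 = 2208 ≡ 11.
  α_i^2 mod 13 = [1, 3, 12, 10, 4].
  S_2 = Σ v_i α_i^2 r_i = 10·1·11 + 3·3·10 + 3·12·4 + 8·10·12 + 2·4·0 = 1304 ≡ 4.
  S = (1, 11, 4) ≠ 0, so r is not a codeword (an error is present).
Step 3: locate the error. For a single error e at position i, S_ℓ = v_i·e·α_i^ℓ, so α_err = S_1/S_0.
  S_0^{−1} = 1^{−1} = 1 (mod 13), so α_err = 11·1 = 11 ≡ 11 = α_5. Error position i = 5.
  Consistency check: S_2/S_1 = 4·6 = 24 ≡ 11 = α_err ✓ (single-error assumption holds).
Step 4: error magnitude e = S_0/v_5 = S_0·∏_{j≠5}(α_5 − α_j) = 1·7 = 7 ≡ 7 (mod 13).
Step 5: correct position 5: c_5 = r_5 − e = 0 − 7 ≡ 6 (mod 13). Hence c = [11, 10, 4, 12, 6].
  Check: interpolating c through the α_i gives m(x) = 3 + 5·x (degree < 2) with m(α_i) = c_i for every i, so c is indeed a codeword.


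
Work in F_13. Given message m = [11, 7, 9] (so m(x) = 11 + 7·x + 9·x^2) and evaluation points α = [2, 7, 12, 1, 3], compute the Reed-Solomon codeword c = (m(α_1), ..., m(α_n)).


c = [9, 7, 0, 1, 9]

Message polynomial: m(x) = 11 + 7·x + 9·x^2 (mod 13).
For each evaluation point α_i, compute m(α_i) mod 13:
  α_1 = 2: Horner steps 9 → 12 → 9, so m(2) = 9.
  α_2 = 7: Horner steps 9 → 5 → 7, so m(7) = 7.
  α_3 = 12: Horner steps 9 → 11 → 0, so m(12) = 0.
  α_4 = 1: Horner steps 9 → 3 → 1, so m(1) = 1.
  α_5 = 3: Horner steps 9 → 8 → 9, so m(3) = 9.
Codeword c = [9, 7, 0, 1, 9] ∈ F_13^5.


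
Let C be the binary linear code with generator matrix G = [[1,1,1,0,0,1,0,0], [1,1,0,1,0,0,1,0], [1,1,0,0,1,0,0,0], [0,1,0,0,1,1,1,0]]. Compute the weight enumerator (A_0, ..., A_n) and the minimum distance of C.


Weight distribution: A_0 = 1, A_3 = 7, A_4 = 7, A_7 = 1. Minimum distance d = 3.

Enumerate all 2^4 = 16 messages m ∈ F_2^4.
For each, compute codeword c = mG in F_2^8, then tally its weight.
  m = 0000 → c = 00000000, weight = 0.
  m = 1000 → c = 11100100, weight = 4.
  m = 0100 → c = 11010010, weight = 4.
  m = 1100 → c = 00110110, weight = 4.
  m = 0010 → c = 11001000, weight = 3.
  m = 1010 → c = 00101100, weight = 3.
  m = 0110 → c = 00011010, weight = 3.
  m = 1110 → c = 11111110, weight = 7.
  m = 0001 → c = 01001110, weight = 4.
  m = 1001 → c = 10101010, weight = 4.
  m = 0101 → c = 10011100, weight = 4.
  m = 1101 → c = 01111000, weight = 4.
  m = 0011 → c = 10000110, weight = 3.
  m = 1011 → c = 01100010, weight = 3.
  m = 0111 → c = 01010100, weight = 3.
  m = 1111 → c = 10110000, weight = 3.
Tally weights:
  weight 0: 1 codewords.
  weight 3: 7 codewords.
  weight 4: 7 codewords.
  weight 7: 1 codewords.
Minimum distance d = smallest w > 0 with A_w > 0 = 3.
Sanity: Σ A_w = 16 = 2^4 = 16 ✓.


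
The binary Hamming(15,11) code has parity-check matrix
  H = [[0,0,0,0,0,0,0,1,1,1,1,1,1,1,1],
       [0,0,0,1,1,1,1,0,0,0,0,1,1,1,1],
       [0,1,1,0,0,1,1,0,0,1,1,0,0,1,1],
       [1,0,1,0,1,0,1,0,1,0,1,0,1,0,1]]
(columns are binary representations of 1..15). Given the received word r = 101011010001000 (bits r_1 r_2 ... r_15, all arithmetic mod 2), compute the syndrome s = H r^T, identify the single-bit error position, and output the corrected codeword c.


s = (0, 1, 0, 1)^T, error position = 5, corrected codeword c = 101001010001000

Compute s = H r^T mod 2 one row at a time:
  s_1 = 1 + 0 + 0 + 0 + 1 + 0 + 0 + 0 = 2 ≡ 0 (mod 2).
  s_2 = 0 + 1 + 1 + 0 + 1 + 0 + 0 + 0 = 3 ≡ 1 (mod 2).
  s_3 = 0 + 1 + 1 + 0 + 0 + 0 + 0 + 0 = 2 ≡ 0 (mod 2).
  s_4 = 1 + 1 + 1 + 0 + 0 + 0 + 0 + 0 = 3 ≡ 1 (mod 2).
s = (0, 1, 0, 1)^T — this equals column 5 of H (binary 0101), so error is at position 5.
Correct: flip bit 5 of r = 101011010001000 to get c = 101001010001000.


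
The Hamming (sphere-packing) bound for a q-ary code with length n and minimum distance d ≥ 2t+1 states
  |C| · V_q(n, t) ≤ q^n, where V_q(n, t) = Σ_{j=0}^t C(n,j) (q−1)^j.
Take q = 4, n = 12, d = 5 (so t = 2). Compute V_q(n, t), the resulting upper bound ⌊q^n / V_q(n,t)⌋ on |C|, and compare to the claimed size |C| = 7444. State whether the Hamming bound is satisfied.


V_q(n, t) = 631, q^n = 16777216, Hamming bound = 26588, |C| = 7444 ≤ bound (satisfied).

Step 1: Compute V_q(n, t) = Σ_{j=0}^2 C(n, j) (q−1)^j.
  j = 0: C(12,0)·(3)^0 = 1·1 = 1.
  j = 1: C(12,1)·(3)^1 = 12·3 = 36.
  j = 2: C(12,2)·(3)^2 = 66·9 = 594.
  V_q(n, t) = 1 + 36 + 594 = 631.
Step 2: q^n = 4^12 = 16777216.
Step 3: Hamming bound ⌊q^n / V_q(n,t)⌋ = ⌊16777216/631⌋ = 26588.
Step 4: Compare |C| = 7444 to 26588: satisfied.
The claimed |C| lies below the Hamming bound.


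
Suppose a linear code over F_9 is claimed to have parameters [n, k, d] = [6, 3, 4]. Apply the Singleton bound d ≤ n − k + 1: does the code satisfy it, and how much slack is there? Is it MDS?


Singleton RHS = n − k + 1 = 4, slack = 0, bound satisfied, MDS.

Singleton bound: d ≤ n − k + 1.
Here n = 6, k = 3, so n − k + 1 = 4.
Given d = 4, check d ≤ 4: YES.
Slack = (n − k + 1) − d = 0.
The code is MDS (slack = 0).
Description: the claimed parameters are [6, 3, 4]_9; such a code would be MDS (meets Singleton bound).


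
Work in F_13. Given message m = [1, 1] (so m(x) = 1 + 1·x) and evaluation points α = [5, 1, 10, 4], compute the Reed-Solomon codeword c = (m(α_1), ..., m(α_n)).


c = [6, 2, 11, 5]

Message polynomial: m(x) = 1 + 1·x (mod 13).
For each evaluation point α_i, compute m(α_i) mod 13:
  α_1 = 5: Horner steps 1 → 6, so m(5) = 6.
  α_2 = 1: Horner steps 1 → 2, so m(1) = 2.
  α_3 = 10: Horner steps 1 → 11, so m(10) = 11.
  α_4 = 4: Horner steps 1 → 5, so m(4) = 5.
Codeword c = [6, 2, 11, 5] ∈ F_13^4.


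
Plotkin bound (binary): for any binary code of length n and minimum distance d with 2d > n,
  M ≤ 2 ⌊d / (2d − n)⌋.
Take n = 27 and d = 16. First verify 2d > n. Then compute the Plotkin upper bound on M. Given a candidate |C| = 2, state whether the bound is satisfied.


Plotkin bound M ≤ 6; given |C| = 2 ≤ bound (satisfied).

Check applicability: 2d = 32, n = 27.
2d − n = 5 > 0, so Plotkin applies.
Compute d/(2d−n) = 16/5 ≈ 3.2000.
⌊d/(2d−n)⌋ = 3.
Plotkin bound: M ≤ 2·3 = 6.
Given |C| = 2, check: satisfied.
This |C| is below the Plotkin bound.


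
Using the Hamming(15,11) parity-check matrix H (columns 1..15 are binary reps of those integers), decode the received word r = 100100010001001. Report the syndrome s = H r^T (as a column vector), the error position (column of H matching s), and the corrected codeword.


s = (1, 1, 1, 0)^T, error position = 14, corrected codeword c = 100100010001011

Compute s = H r^T mod 2 one row at a time:
  s_1 = 1 + 0 + 0 + 0 + 1 + 0 + 0 + 1 = 3 ≡ 1 (mod 2).
  s_2 = 1 + 0 + 0 + 0 + 1 + 0 + 0 + 1 = 3 ≡ 1 (mod 2).
  s_3 = 0 + 0 + 0 + 0 + 0 + 0 + 0 + 1 = 1 ≡ 1 (mod 2).
  s_4 = 1 + 0 + 0 + 0 + 0 + 0 + 0 + 1 = 2 ≡ 0 (mod 2).
s = (1, 1, 1, 0)^T — this equals column 14 of H (binary 1110), so error is at position 14.
Correct: flip bit 14 of r = 100100010001001 to get c = 100100010001011.


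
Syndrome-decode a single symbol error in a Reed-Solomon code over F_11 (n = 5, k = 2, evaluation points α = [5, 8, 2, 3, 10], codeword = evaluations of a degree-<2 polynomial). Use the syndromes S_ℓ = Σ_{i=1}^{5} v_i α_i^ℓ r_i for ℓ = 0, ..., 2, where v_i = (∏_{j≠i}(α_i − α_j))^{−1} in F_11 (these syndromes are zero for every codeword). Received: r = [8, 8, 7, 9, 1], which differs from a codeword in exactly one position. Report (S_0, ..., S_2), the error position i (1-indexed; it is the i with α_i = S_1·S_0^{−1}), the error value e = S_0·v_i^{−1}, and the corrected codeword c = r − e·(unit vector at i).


S = (3, 4, 9), error at position 1, error magnitude e = 6, c = [2, 8, 7, 9, 1].

Step 1: column multipliers v_i = (∏_{j≠i}(α_i − α_j))^{−1} mod 11.
  i = 1 (α = 5): (5−8)(5−2)(5−3)(5−10) = (−3)·3·2·(−5) = 90 ≡ 2, so v_1 = 2^{−1} = 6 (mod 11).
  i = 2 (α = 8): (8−5)(8−2)(8−3)(8−10) = 3·6·5·(−2) = −180 ≡ 7, so v_2 = 7^{−1} = 8 (mod 11).
  i = 3 (α = 2): (2−5)(2−8)(2−3)(2−10) = (−3)·(−6)·(−1)·(−8) = 144 ≡ 1, so v_3 = 1^{−1} = 1 (mod 11).
  i = 4 (α = 3): (3−5)(3−8)(3−2)(3−10) = (−2)·(−5)·1·(−7) = −70 ≡ 7, so v_4 = 7^{−1} = 8 (mod 11).
  i = 5 (α = 10): (10−5)(10−8)(10−2)(10−3) = 5·2·8·7 = 560 ≡ 10, so v_5 = 10^{−1} = 10 (mod 11).
  v = [6, 8, 1, 8, 10].
Step 2: syndromes of r = [8, 8, 7, 9, 1] (all sums mod 11).
  S_0 = Σ v_i r_i = 6·8 + 8·8 + 1·7 + 8·9 + 10·1 = 201 ≡ 3.
  S_1 = Σ v_i α_i r_i = 6·5·8 + 8·8·8 + 1·2·7 + 8·3·9 + 10·10·1 = 1082 ≡ 4.
  α_i^2 mod 11 = [3, 9, 4, 9, 1].
  S_2 = Σ v_i α_i^2 r_i = 6·3·8 + 8·9·8 + 1·4·7 + 8·9·9 + 10·1·1 = 1406 ≡ 9.
  S = (3, 4, 9) ≠ 0, so r is not a codeword (an error is present).
Step 3: locate the error. For a single error e at position i, S_ℓ = v_i·e·α_i^ℓ, so α_err = S_1/S_0.
  S_0^{−1} = 3^{−1} = 4 (mod 11), so α_err = 4·4 = 16 ≡ 5 = α_1. Error position i = 1.
  Consistency check: S_2/S_1 = 9·3 = 27 ≡ 5 = α_err ✓ (single-error assumption holds).
Step 4: error magnitude e = S_0/v_1 = S_0·∏_{j≠1}(α_1 − α_j) = 3·2 = 6 ≡ 6 (mod 11).
Step 5: correct position 1: c_1 = r_1 − e = 8 − 6 ≡ 2 (mod 11). Hence c = [2, 8, 7, 9, 1].
  Check: interpolating c through the α_i gives m(x) = 3 + 2·x (degree < 2) with m(α_i) = c_i for every i, so c is indeed a codeword.


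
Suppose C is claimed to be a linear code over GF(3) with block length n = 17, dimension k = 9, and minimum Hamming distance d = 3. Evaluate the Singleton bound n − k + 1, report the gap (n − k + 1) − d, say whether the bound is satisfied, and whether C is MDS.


Singleton RHS = n − k + 1 = 9, slack = 6, bound satisfied, not MDS.

Singleton bound: d ≤ n − k + 1.
Here n = 17, k = 9, so n − k + 1 = 9.
Given d = 3, check d ≤ 9: YES.
Slack = (n − k + 1) − d = 6.
The code is NOT MDS (slack = 6 > 0).
Description: the claimed parameters are [17, 9, 3]_3; such a code would be non-MDS.


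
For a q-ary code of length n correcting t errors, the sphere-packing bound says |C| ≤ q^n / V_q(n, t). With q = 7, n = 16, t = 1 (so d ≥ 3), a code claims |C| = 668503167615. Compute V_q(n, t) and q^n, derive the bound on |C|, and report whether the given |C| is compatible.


V_q(n, t) = 97, q^n = 33232930569601, Hamming bound = 342607531645, |C| = 668503167615 > bound (violated).

Step 1: Compute V_q(n, t) = Σ_{j=0}^1 C(n, j) (q−1)^j.
  j = 0: C(16,0)·(6)^0 = 1·1 = 1.
  j = 1: C(16,1)·(6)^1 = 16·6 = 96.
  V_q(n, t) = 1 + 96 = 97.
Step 2: q^n = 7^16 = 33232930569601.
Step 3: Hamming bound ⌊q^n / V_q(n,t)⌋ = ⌊33232930569601/97⌋ = 342607531645.
Step 4: Compare |C| = 668503167615 to 342607531645: violated.
The claimed |C| lies above the Hamming bound, so no 7-ary code of length 16 with d ≥ 3 can have 668503167615 codewords.


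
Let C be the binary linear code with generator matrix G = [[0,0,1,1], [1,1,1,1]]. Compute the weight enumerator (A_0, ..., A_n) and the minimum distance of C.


Weight distribution: A_0 = 1, A_2 = 2, A_4 = 1. Minimum distance d = 2.

Enumerate all 2^2 = 4 messages m ∈ F_2^2.
For each, compute codeword c = mG in F_2^4, then tally its weight.
  m = 00 → c = 0000, weight = 0.
  m = 10 → c = 0011, weight = 2.
  m = 01 → c = 1111, weight = 4.
  m = 11 → c = 1100, weight = 2.
Tally weights:
  weight 0: 1 codewords.
  weight 2: 2 codewords.
  weight 4: 1 codewords.
Minimum distance d = smallest w > 0 with A_w > 0 = 2.
Sanity: Σ A_w = 4 = 2^2 = 4 ✓.


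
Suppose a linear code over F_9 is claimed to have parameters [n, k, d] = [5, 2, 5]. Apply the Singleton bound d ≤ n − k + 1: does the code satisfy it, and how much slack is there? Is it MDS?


Singleton RHS = n − k + 1 = 4, slack = -1, bound violated (no such code; not MDS).

Singleton bound: d ≤ n − k + 1.
Here n = 5, k = 2, so n − k + 1 = 4.
Given d = 5, check d ≤ 4: NO.
Slack = (n − k + 1) − d = -1.
The slack is negative: d = 5 exceeds n − k + 1 = 4 by 1, so the Singleton bound is violated and no linear [5, 2, 5]_9 code can exist. In particular it is not MDS (MDS requires d = n − k + 1 exactly).
Description: the claimed parameters are [5, 2, 5]_9; such a code would be impossible (violates the Singleton bound).


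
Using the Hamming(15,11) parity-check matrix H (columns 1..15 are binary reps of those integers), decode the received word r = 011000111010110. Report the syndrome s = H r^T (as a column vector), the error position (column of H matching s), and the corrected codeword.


s = (1, 1, 1, 1)^T, error position = 15, corrected codeword c = 011000111010111

Compute s = H r^T mod 2 one row at a time:
  s_1 = 1 + 1 + 0 + 1 + 0 + 1 + 1 + 0 = 5 ≡ 1 (mod 2).
  s_2 = 0 + 0 + 0 + 1 + 0 + 1 + 1 + 0 = 3 ≡ 1 (mod 2).
  s_3 = 1 + 1 + 0 + 1 + 0 + 1 + 1 + 0 = 5 ≡ 1 (mod 2).
  s_4 = 0 + 1 + 0 + 1 + 1 + 1 + 1 + 0 = 5 ≡ 1 (mod 2).
s = (1, 1, 1, 1)^T — this equals column 15 of H (binary 1111), so error is at position 15.
Correct: flip bit 15 of r = 011000111010110 to get c = 011000111010111.


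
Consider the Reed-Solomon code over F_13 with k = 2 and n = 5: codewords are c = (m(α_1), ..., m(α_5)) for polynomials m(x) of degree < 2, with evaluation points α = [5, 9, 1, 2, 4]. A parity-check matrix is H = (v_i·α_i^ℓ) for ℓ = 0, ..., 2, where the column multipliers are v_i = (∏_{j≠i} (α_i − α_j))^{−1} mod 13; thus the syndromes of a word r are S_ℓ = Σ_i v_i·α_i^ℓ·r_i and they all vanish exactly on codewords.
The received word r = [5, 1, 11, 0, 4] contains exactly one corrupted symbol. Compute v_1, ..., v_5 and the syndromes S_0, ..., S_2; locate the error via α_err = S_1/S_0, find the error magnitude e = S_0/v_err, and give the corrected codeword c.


S = (3, 2, 10), error at position 1, error magnitude e = 12, c = [6, 1, 11, 0, 4].

Step 1: column multipliers v_i = (∏_{j≠i}(α_i − α_j))^{−1} mod 13.
  i = 1 (α = 5): (5−9)(5−1)(5−2)(5−4) = (−4)·4·3·1 = −48 ≡ 4, so v_1 = 4^{−1} = 10 (mod 13).
  i = 2 (α = 9): (9−5)(9−1)(9−2)(9−4) = 4·8·7·5 = 1120 ≡ 2, so v_2 = 2^{−1} = 7 (mod 13).
  i = 3 (α = 1): (1−5)(1−9)(1−2)(1−4) = (−4)·(−8)·(−1)·(−3) = 96 ≡ 5, so v_3 = 5^{−1} = 8 (mod 13).
  i = 4 (α = 2): (2−5)(2−9)(2−1)(2−4) = (−3)·(−7)·1·(−2) = −42 ≡ 10, so v_4 = 10^{−1} = 4 (mod 13).
  i = 5 (α = 4): (4−5)(4−9)(4−1)(4−2) = (−1)·(−5)·3·2 = 30 ≡ 4, so v_5 = 4^{−1} = 10 (mod 13).
  v = [10, 7, 8, 4, 10].
Step 2: syndromes of r = [5, 1, 11, 0, 4] (all sums mod 13).
  S_0 = Σ v_i r_i = 10·5 + 7·1 + 8·11 + 4·0 + 10·4 = 185 ≡ 3.
  S_1 = Σ v_i α_i r_i = 10·5·5 + 7·9·1 + 8·1·11 + 4·2·0 + 10·4·4 = 561 ≡ 2.
  α_i^2 mod 13 = [12, 3, 1, 4, 3].
  S_2 = Σ v_i α_i^2 r_i = 10·12·5 + 7·3·1 + 8·1·11 + 4·4·0 + 10·3·4 = 829 ≡ 10.
  S = (3, 2, 10) ≠ 0, so r is not a codeword (an error is present).
Step 3: locate the error. For a single error e at position i, S_ℓ = v_i·e·α_i^ℓ, so α_err = S_1/S_0.
  S_0^{−1} = 3^{−1} = 9 (mod 13), so α_err = 2·9 = 18 ≡ 5 = α_1. Error position i = 1.
  Consistency check: S_2/S_1 = 10·7 = 70 ≡ 5 = α_err ✓ (single-error assumption holds).
Step 4: error magnitude e = S_0/v_1 = S_0·∏_{j≠1}(α_1 − α_j) = 3·4 = 12 ≡ 12 (mod 13).
Step 5: correct position 1: c_1 = r_1 − e = 5 − 12 ≡ 6 (mod 13). Hence c = [6, 1, 11, 0, 4].
  Check: interpolating c through the α_i gives m(x) = 9 + 2·x (degree < 2) with m(α_i) = c_i for every i, so c is indeed a codeword.


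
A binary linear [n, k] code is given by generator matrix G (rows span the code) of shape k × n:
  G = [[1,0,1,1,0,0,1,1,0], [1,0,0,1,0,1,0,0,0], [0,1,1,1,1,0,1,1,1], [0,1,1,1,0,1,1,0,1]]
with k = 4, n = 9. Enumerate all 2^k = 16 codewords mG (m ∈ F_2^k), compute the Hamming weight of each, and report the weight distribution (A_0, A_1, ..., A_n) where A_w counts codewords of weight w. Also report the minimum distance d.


Weight distribution: A_0 = 1, A_3 = 3, A_4 = 4, A_5 = 4, A_6 = 2, A_7 = 1, A_8 = 1. Minimum distance d = 3.

Enumerate all 2^4 = 16 messages m ∈ F_2^4.
For each, compute codeword c = mG in F_2^9, then tally its weight.
  m = 0000 → c = 000000000, weight = 0.
  m = 1000 → c = 101100110, weight = 5.
  m = 0100 → c = 100101000, weight = 3.
  m = 1100 → c = 001001110, weight = 4.
  m = 0010 → c = 011110111, weight = 7.
  m = 1010 → c = 110010001, weight = 4.
  m = 0110 → c = 111011111, weight = 8.
  m = 1110 → c = 010111001, weight = 5.
  m = 0001 → c = 011101101, weight = 6.
  m = 1001 → c = 110001011, weight = 5.
  m = 0101 → c = 111000101, weight = 5.
  m = 1101 → c = 010100011, weight = 4.
  m = 0011 → c = 000011010, weight = 3.
  m = 1011 → c = 101111100, weight = 6.
  m = 0111 → c = 100110010, weight = 4.
  m = 1111 → c = 001010100, weight = 3.
Tally weights:
  weight 0: 1 codewords.
  weight 3: 3 codewords.
  weight 4: 4 codewords.
  weight 5: 4 codewords.
  weight 6: 2 codewords.
  weight 7: 1 codewords.
  weight 8: 1 codewords.
Minimum distance d = smallest w > 0 with A_w > 0 = 3.
Sanity: Σ A_w = 16 = 2^4 = 16 ✓.


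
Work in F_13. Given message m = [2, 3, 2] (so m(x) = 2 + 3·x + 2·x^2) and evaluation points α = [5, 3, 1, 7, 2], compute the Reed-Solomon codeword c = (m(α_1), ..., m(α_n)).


c = [2, 3, 7, 4, 3]

Message polynomial: m(x) = 2 + 3·x + 2·x^2 (mod 13).
For each evaluation point α_i, compute m(α_i) mod 13:
  α_1 = 5: Horner steps 2 → 0 → 2, so m(5) = 2.
  α_2 = 3: Horner steps 2 → 9 → 3, so m(3) = 3.
  α_3 = 1: Horner steps 2 → 5 → 7, so m(1) = 7.
  α_4 = 7: Horner steps 2 → 4 → 4, so m(7) = 4.
  α_5 = 2: Horner steps 2 → 7 → 3, so m(2) = 3.
Codeword c = [2, 3, 7, 4, 3] ∈ F_13^5.


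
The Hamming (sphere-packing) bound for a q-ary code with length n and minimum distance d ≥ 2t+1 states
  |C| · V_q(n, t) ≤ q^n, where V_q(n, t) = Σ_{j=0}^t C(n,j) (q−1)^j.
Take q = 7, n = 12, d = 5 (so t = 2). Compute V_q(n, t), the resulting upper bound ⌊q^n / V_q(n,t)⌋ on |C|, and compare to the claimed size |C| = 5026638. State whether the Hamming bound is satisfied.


V_q(n, t) = 2449, q^n = 13841287201, Hamming bound = 5651811, |C| = 5026638 ≤ bound (satisfied).

Step 1: Compute V_q(n, t) = Σ_{j=0}^2 C(n, j) (q−1)^j.
  j = 0: C(12,0)·(6)^0 = 1·1 = 1.
  j = 1: C(12,1)·(6)^1 = 12·6 = 72.
  j = 2: C(12,2)·(6)^2 = 66·36 = 2376.
  V_q(n, t) = 1 + 72 + 2376 = 2449.
Step 2: q^n = 7^12 = 13841287201.
Step 3: Hamming bound ⌊q^n / V_q(n,t)⌋ = ⌊13841287201/2449⌋ = 5651811.
Step 4: Compare |C| = 5026638 to 5651811: satisfied.
The claimed |C| lies below the Hamming bound.


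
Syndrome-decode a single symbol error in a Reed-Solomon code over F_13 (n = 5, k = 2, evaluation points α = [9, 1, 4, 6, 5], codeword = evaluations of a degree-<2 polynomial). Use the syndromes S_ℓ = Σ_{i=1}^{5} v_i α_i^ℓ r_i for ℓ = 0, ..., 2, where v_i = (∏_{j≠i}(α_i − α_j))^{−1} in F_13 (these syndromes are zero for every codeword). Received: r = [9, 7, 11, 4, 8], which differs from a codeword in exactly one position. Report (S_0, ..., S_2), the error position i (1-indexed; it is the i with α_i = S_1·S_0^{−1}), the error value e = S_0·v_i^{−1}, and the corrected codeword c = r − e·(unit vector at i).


S = (10, 8, 9), error at position 4, error magnitude e = 12, c = [9, 7, 11, 5, 8].

Step 1: column multipliers v_i = (∏_{j≠i}(α_i − α_j))^{−1} mod 13.
  i = 1 (α = 9): (9−1)(9−4)(9−6)(9−5) = 8·5·3·4 = 480 ≡ 12, so v_1 = 12^{−1} = 12 (mod 13).
  i = 2 (α = 1): (1−9)(1−4)(1−6)(1−5) = (−8)·(−3)·(−5)·(−4) = 480 ≡ 12, so v_2 = 12^{−1} = 12 (mod 13).
  i = 3 (α = 4): (4−9)(4−1)(4−6)(4−5) = (−5)·3·(−2)·(−1) = −30 ≡ 9, so v_3 = 9^{−1} = 3 (mod 13).
  i = 4 (α = 6): (6−9)(6−1)(6−4)(6−5) = (−3)·5·2·1 = −30 ≡ 9, so v_4 = 9^{−1} = 3 (mod 13).
  i = 5 (α = 5): (5−9)(5−1)(5−4)(5−6) = (−4)·4·1·(−1) = 16 ≡ 3, so v_5 = 3^{−1} = 9 (mod 13).
  v = [12, 12, 3, 3, 9].
Step 2: syndromes of r = [9, 7, 11, 4, 8] (all sums mod 13).
  S_0 = Σ v_i r_i = 12·9 + 12·7 + 3·11 + 3·4 + 9·8 = 309 ≡ 10.
  S_1 = Σ v_i α_i r_i = 12·9·9 + 12·1·7 + 3·4·11 + 3·6·4 + 9·5·8 = 1620 ≡ 8.
  α_i^2 mod 13 = [3, 1, 3, 10, 12].
  S_2 = Σ v_i α_i^2 r_i = 12·3·9 + 12·1·7 + 3·3·11 + 3·10·4 + 9·12·8 = 1491 ≡ 9.
  S = (10, 8, 9) ≠ 0, so r is not a codeword (an error is present).
Step 3: locate the error. For a single error e at position i, S_ℓ = v_i·e·α_i^ℓ, so α_err = S_1/S_0.
  S_0^{−1} = 10^{−1} = 4 (mod 13), so α_err = 8·4 = 32 ≡ 6 = α_4. Error position i = 4.
  Consistency check: S_2/S_1 = 9·5 = 45 ≡ 6 = α_err ✓ (single-error assumption holds).
Step 4: error magnitude e = S_0/v_4 = S_0·∏_{j≠4}(α_4 − α_j) = 10·9 = 90 ≡ 12 (mod 13).
Step 5: correct position 4: c_4 = r_4 − e = 4 − 12 ≡ 5 (mod 13). Hence c = [9, 7, 11, 5, 8].
  Check: interpolating c through the α_i gives m(x) = 10 + 10·x (degree < 2) with m(α_i) = c_i for every i, so c is indeed a codeword.


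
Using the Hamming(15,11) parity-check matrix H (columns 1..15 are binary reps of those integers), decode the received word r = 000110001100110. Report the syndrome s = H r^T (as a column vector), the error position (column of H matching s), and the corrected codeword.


s = (0, 0, 0, 1)^T, error position = 1, corrected codeword c = 100110001100110

Compute s = H r^T mod 2 one row at a time:
  s_1 = 0 + 1 + 1 + 0 + 0 + 1 + 1 + 0 = 4 ≡ 0 (mod 2).
  s_2 = 1 + 1 + 0 + 0 + 0 + 1 + 1 + 0 = 4 ≡ 0 (mod 2).
  s_3 = 0 + 0 + 0 + 0 + 1 + 0 + 1 + 0 = 2 ≡ 0 (mod 2).
  s_4 = 0 + 0 + 1 + 0 + 1 + 0 + 1 + 0 = 3 ≡ 1 (mod 2).
s = (0, 0, 0, 1)^T — this equals column 1 of H (binary 0001), so error is at position 1.
Correct: flip bit 1 of r = 000110001100110 to get c = 100110001100110.


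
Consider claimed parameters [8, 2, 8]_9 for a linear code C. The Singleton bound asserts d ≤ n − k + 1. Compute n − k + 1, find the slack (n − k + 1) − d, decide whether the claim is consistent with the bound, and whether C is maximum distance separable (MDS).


Singleton RHS = n − k + 1 = 7, slack = -1, bound violated (no such code; not MDS).

Singleton bound: d ≤ n − k + 1.
Here n = 8, k = 2, so n − k + 1 = 7.
Given d = 8, check d ≤ 7: NO.
Slack = (n − k + 1) − d = -1.
The slack is negative: d = 8 exceeds n − k + 1 = 7 by 1, so the Singleton bound is violated and no linear [8, 2, 8]_9 code can exist. In particular it is not MDS (MDS requires d = n − k + 1 exactly).
Description: the claimed parameters are [8, 2, 8]_9; such a code would be impossible (violates the Singleton bound).


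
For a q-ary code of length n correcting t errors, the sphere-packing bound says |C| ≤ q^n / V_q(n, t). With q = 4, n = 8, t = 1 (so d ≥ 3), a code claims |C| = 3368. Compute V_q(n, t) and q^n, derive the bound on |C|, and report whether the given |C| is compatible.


V_q(n, t) = 25, q^n = 65536, Hamming bound = 2621, |C| = 3368 > bound (violated).

Step 1: Compute V_q(n, t) = Σ_{j=0}^1 C(n, j) (q−1)^j.
  j = 0: C(8,0)·(3)^0 = 1·1 = 1.
  j = 1: C(8,1)·(3)^1 = 8·3 = 24.
  V_q(n, t) = 1 + 24 = 25.
Step 2: q^n = 4^8 = 65536.
Step 3: Hamming bound ⌊q^n / V_q(n,t)⌋ = ⌊65536/25⌋ = 2621.
Step 4: Compare |C| = 3368 to 2621: violated.
The claimed |C| lies above the Hamming bound, so no 4-ary code of length 8 with d ≥ 3 can have 3368 codewords.


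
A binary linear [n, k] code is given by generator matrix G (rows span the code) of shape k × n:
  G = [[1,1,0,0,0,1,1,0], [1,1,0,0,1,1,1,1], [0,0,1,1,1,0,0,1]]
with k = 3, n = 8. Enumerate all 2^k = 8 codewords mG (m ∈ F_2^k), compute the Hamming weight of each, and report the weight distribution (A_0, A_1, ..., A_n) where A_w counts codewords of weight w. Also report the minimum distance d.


Weight distribution: A_0 = 1, A_2 = 2, A_4 = 2, A_6 = 2, A_8 = 1. Minimum distance d = 2.

Enumerate all 2^3 = 8 messages m ∈ F_2^3.
For each, compute codeword c = mG in F_2^8, then tally its weight.
  m = 000 → c = 00000000, weight = 0.
  m = 100 → c = 11000110, weight = 4.
  m = 010 → c = 11001111, weight = 6.
  m = 110 → c = 00001001, weight = 2.
  m = 001 → c = 00111001, weight = 4.
  m = 101 → c = 11111111, weight = 8.
  m = 011 → c = 11110110, weight = 6.
  m = 111 → c = 00110000, weight = 2.
Tally weights:
  weight 0: 1 codewords.
  weight 2: 2 codewords.
  weight 4: 2 codewords.
  weight 6: 2 codewords.
  weight 8: 1 codewords.
Minimum distance d = smallest w > 0 with A_w > 0 = 2.
Sanity: Σ A_w = 8 = 2^3 = 8 ✓.


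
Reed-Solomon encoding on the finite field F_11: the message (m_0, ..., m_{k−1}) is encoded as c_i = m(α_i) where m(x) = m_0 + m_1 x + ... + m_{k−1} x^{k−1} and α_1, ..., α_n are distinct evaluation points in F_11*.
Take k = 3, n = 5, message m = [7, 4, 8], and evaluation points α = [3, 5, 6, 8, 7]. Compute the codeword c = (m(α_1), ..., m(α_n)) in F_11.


c = [3, 7, 0, 1, 9]

Message polynomial: m(x) = 7 + 4·x + 8·x^2 (mod 11).
For each evaluation point α_i, compute m(α_i) mod 11:
  α_1 = 3: Horner steps 8 → 6 → 3, so m(3) = 3.
  α_2 = 5: Horner steps 8 → 0 → 7, so m(5) = 7.
  α_3 = 6: Horner steps 8 → 8 → 0, so m(6) = 0.
  α_4 = 8: Horner steps 8 → 2 → 1, so m(8) = 1.
  α_5 = 7: Horner steps 8 → 5 → 9, so m(7) = 9.
Codeword c = [3, 7, 0, 1, 9] ∈ F_11^5.
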